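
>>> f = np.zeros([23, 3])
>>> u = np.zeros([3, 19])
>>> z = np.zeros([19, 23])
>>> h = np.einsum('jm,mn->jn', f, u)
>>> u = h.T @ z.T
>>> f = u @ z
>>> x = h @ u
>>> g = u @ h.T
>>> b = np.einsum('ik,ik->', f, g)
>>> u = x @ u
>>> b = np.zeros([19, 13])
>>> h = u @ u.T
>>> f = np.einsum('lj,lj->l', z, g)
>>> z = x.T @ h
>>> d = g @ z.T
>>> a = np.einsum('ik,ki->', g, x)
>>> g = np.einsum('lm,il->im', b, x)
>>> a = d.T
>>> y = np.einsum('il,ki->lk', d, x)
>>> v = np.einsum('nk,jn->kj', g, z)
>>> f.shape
(19,)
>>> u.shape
(23, 19)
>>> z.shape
(19, 23)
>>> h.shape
(23, 23)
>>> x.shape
(23, 19)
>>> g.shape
(23, 13)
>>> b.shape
(19, 13)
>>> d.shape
(19, 19)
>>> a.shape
(19, 19)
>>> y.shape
(19, 23)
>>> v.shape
(13, 19)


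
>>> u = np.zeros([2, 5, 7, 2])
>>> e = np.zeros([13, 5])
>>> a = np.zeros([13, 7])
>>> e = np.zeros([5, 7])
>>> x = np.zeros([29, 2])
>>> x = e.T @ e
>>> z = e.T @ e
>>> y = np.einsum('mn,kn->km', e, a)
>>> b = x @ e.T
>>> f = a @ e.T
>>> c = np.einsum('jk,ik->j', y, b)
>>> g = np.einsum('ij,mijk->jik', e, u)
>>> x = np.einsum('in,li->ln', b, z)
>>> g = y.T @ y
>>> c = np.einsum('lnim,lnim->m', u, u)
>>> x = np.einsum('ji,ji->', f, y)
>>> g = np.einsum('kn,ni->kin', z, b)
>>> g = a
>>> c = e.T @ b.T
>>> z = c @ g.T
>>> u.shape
(2, 5, 7, 2)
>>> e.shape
(5, 7)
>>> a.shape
(13, 7)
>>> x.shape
()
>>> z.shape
(7, 13)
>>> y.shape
(13, 5)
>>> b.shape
(7, 5)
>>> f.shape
(13, 5)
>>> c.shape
(7, 7)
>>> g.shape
(13, 7)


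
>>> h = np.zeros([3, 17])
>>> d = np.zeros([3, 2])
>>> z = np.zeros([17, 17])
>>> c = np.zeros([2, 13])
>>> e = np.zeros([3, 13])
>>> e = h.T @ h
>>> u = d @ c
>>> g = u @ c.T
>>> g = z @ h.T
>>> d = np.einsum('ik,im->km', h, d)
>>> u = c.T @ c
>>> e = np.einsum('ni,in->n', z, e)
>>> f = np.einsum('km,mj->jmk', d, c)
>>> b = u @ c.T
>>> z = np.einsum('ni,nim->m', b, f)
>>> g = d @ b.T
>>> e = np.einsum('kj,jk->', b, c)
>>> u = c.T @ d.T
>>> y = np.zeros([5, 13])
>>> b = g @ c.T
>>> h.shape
(3, 17)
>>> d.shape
(17, 2)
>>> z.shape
(17,)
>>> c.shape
(2, 13)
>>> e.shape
()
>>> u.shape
(13, 17)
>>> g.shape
(17, 13)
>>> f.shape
(13, 2, 17)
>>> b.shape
(17, 2)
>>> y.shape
(5, 13)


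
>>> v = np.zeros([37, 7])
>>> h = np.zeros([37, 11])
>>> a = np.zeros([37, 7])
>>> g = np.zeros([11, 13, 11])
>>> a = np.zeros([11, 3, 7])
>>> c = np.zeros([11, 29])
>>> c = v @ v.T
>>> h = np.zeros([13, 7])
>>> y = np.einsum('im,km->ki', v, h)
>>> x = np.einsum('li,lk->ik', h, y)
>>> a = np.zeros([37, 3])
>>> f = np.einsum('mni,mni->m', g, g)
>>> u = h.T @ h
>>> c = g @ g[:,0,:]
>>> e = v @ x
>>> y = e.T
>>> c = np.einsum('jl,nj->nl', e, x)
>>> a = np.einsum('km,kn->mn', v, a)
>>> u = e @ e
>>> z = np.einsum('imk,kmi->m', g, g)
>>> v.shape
(37, 7)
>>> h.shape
(13, 7)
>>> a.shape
(7, 3)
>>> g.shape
(11, 13, 11)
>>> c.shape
(7, 37)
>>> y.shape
(37, 37)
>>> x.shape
(7, 37)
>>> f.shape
(11,)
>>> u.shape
(37, 37)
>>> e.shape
(37, 37)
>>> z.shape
(13,)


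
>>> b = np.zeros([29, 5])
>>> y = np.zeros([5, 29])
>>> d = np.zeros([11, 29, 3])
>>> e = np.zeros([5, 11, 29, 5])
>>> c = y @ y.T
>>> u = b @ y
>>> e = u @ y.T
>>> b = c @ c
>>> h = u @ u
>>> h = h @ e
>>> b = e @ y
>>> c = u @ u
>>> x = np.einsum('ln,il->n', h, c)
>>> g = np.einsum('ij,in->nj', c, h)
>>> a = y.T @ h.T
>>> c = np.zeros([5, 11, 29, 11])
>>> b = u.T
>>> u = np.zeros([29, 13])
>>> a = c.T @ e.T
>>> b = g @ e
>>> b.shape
(5, 5)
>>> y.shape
(5, 29)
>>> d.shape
(11, 29, 3)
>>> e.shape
(29, 5)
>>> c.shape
(5, 11, 29, 11)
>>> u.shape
(29, 13)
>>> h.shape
(29, 5)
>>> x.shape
(5,)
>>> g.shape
(5, 29)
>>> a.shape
(11, 29, 11, 29)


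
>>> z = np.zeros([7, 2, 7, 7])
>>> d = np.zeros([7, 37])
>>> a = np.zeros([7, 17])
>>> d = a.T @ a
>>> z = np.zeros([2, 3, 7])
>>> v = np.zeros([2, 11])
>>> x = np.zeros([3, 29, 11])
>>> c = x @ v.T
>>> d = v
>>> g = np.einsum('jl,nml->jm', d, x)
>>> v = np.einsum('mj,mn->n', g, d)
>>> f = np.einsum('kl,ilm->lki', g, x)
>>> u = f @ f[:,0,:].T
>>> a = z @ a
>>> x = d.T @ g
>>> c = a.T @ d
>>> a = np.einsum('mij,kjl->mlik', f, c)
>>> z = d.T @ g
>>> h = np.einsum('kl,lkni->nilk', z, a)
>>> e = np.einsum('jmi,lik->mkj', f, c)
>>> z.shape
(11, 29)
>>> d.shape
(2, 11)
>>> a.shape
(29, 11, 2, 17)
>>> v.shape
(11,)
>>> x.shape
(11, 29)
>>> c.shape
(17, 3, 11)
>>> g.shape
(2, 29)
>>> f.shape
(29, 2, 3)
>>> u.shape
(29, 2, 29)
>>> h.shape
(2, 17, 29, 11)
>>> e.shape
(2, 11, 29)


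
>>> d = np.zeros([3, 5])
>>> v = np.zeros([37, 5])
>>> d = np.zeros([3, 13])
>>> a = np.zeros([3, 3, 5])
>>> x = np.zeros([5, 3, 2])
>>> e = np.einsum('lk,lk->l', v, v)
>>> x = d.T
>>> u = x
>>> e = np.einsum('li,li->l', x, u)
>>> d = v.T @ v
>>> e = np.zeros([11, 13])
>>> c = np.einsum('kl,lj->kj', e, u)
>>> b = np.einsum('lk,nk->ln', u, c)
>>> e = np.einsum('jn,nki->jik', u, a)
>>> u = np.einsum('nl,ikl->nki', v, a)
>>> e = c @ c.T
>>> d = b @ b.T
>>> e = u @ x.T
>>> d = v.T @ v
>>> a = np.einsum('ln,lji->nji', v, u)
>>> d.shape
(5, 5)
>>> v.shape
(37, 5)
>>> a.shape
(5, 3, 3)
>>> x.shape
(13, 3)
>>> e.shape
(37, 3, 13)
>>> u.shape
(37, 3, 3)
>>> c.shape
(11, 3)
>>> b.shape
(13, 11)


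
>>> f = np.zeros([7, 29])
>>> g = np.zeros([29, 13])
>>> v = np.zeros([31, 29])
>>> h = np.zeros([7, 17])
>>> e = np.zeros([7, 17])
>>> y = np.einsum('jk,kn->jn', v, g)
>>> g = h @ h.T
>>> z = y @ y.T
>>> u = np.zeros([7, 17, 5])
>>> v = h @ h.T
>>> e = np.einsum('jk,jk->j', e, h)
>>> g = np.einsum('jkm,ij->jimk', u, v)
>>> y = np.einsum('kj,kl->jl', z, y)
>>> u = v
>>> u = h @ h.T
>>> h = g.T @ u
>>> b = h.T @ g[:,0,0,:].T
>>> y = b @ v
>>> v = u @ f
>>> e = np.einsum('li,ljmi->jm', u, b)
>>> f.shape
(7, 29)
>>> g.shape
(7, 7, 5, 17)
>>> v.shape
(7, 29)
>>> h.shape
(17, 5, 7, 7)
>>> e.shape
(7, 5)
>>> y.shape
(7, 7, 5, 7)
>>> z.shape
(31, 31)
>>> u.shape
(7, 7)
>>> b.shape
(7, 7, 5, 7)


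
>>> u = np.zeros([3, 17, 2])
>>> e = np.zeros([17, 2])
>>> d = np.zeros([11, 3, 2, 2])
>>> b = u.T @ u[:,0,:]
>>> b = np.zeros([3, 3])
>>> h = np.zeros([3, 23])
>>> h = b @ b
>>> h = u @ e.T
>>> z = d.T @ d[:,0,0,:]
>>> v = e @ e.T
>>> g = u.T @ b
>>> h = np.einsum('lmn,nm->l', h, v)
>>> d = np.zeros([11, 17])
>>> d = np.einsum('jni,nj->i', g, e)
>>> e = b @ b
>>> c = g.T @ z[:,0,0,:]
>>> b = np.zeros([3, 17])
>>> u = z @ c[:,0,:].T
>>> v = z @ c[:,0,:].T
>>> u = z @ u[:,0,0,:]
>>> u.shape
(2, 2, 3, 3)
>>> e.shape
(3, 3)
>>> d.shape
(3,)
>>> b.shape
(3, 17)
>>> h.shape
(3,)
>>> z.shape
(2, 2, 3, 2)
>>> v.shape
(2, 2, 3, 3)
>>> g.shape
(2, 17, 3)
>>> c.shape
(3, 17, 2)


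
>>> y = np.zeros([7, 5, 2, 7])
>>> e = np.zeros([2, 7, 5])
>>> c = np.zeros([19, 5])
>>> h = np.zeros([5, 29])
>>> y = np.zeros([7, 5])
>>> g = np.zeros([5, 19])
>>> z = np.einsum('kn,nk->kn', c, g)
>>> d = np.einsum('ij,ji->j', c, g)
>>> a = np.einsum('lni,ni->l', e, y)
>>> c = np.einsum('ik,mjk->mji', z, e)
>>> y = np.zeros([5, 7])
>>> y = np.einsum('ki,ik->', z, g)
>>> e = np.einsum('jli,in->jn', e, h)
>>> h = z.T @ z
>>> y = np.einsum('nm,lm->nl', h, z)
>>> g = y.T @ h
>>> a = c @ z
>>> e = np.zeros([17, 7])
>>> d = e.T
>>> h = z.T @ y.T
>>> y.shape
(5, 19)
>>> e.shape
(17, 7)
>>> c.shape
(2, 7, 19)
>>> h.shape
(5, 5)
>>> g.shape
(19, 5)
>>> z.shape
(19, 5)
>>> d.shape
(7, 17)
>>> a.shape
(2, 7, 5)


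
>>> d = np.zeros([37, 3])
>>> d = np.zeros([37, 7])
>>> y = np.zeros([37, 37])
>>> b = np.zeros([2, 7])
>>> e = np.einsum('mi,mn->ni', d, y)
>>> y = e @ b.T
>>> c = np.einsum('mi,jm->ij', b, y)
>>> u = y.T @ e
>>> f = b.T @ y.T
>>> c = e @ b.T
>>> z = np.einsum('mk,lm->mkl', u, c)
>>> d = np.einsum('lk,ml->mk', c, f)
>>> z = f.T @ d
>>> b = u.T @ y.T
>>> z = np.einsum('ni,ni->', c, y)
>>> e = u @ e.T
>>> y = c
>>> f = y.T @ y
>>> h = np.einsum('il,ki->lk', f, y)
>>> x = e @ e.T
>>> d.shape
(7, 2)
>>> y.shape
(37, 2)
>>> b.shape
(7, 37)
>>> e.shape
(2, 37)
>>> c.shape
(37, 2)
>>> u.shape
(2, 7)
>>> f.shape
(2, 2)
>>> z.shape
()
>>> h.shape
(2, 37)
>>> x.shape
(2, 2)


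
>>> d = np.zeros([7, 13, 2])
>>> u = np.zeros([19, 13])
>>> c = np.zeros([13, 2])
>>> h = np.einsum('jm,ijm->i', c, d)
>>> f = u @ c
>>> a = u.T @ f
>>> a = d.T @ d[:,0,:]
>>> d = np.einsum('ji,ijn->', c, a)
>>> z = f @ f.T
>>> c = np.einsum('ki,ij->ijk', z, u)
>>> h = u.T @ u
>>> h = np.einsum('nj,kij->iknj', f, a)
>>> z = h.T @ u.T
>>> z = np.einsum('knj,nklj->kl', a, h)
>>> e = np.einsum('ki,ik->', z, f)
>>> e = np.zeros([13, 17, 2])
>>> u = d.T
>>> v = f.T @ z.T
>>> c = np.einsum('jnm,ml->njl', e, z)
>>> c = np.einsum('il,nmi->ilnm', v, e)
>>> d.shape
()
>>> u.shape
()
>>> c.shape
(2, 2, 13, 17)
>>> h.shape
(13, 2, 19, 2)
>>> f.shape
(19, 2)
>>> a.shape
(2, 13, 2)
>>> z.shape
(2, 19)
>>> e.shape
(13, 17, 2)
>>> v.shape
(2, 2)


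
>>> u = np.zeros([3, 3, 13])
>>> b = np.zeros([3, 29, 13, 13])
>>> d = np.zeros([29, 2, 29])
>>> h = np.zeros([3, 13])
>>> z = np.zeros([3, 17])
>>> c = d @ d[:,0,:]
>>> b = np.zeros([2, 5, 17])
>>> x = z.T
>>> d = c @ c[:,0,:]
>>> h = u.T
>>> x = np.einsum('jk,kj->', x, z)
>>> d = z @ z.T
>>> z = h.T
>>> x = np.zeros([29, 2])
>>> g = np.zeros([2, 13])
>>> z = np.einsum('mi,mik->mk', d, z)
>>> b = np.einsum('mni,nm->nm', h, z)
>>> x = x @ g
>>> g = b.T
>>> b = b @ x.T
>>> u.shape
(3, 3, 13)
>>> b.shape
(3, 29)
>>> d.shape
(3, 3)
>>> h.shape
(13, 3, 3)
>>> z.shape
(3, 13)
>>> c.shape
(29, 2, 29)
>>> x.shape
(29, 13)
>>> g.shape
(13, 3)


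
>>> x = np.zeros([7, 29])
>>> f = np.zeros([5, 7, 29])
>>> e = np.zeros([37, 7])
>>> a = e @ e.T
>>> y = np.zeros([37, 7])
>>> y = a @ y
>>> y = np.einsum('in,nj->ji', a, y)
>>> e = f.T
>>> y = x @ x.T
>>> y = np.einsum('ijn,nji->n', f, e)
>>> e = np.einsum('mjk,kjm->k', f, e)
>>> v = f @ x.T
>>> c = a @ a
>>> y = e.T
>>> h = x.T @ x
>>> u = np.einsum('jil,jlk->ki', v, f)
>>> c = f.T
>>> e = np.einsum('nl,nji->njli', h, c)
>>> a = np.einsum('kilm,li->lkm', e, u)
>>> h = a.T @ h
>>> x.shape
(7, 29)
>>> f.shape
(5, 7, 29)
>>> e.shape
(29, 7, 29, 5)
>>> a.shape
(29, 29, 5)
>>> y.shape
(29,)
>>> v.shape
(5, 7, 7)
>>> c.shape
(29, 7, 5)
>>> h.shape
(5, 29, 29)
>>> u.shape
(29, 7)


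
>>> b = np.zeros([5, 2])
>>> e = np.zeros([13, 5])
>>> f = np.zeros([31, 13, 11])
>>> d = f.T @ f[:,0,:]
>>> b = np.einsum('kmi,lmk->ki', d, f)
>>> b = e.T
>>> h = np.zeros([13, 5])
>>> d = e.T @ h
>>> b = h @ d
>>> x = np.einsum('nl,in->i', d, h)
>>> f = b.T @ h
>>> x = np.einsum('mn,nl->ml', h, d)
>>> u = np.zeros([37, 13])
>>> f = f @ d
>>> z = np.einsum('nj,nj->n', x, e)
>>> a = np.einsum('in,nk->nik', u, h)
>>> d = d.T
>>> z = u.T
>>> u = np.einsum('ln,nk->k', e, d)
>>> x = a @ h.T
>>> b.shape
(13, 5)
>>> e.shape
(13, 5)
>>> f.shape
(5, 5)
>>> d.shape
(5, 5)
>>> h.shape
(13, 5)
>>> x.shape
(13, 37, 13)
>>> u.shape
(5,)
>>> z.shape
(13, 37)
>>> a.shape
(13, 37, 5)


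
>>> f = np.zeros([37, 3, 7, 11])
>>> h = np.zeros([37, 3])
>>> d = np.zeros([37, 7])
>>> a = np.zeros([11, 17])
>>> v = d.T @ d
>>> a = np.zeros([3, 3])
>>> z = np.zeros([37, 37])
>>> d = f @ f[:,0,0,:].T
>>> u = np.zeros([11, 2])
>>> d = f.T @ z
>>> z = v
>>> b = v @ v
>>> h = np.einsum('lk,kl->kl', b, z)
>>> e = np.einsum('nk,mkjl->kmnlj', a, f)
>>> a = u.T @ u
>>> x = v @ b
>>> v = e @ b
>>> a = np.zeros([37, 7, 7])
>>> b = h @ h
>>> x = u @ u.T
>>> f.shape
(37, 3, 7, 11)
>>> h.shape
(7, 7)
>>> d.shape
(11, 7, 3, 37)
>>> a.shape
(37, 7, 7)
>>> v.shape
(3, 37, 3, 11, 7)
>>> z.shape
(7, 7)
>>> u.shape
(11, 2)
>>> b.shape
(7, 7)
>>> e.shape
(3, 37, 3, 11, 7)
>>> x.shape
(11, 11)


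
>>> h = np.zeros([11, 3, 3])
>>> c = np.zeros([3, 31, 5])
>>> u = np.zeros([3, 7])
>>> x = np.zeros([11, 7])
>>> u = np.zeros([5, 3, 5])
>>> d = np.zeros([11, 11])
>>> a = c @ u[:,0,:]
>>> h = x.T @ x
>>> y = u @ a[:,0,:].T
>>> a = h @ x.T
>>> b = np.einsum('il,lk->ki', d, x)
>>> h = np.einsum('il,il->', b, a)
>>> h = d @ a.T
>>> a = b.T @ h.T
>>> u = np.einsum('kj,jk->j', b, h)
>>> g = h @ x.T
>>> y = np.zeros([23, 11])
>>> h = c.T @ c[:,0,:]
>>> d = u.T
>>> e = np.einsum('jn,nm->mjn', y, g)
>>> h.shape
(5, 31, 5)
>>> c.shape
(3, 31, 5)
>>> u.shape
(11,)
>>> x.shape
(11, 7)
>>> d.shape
(11,)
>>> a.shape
(11, 11)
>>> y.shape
(23, 11)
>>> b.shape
(7, 11)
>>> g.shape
(11, 11)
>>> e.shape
(11, 23, 11)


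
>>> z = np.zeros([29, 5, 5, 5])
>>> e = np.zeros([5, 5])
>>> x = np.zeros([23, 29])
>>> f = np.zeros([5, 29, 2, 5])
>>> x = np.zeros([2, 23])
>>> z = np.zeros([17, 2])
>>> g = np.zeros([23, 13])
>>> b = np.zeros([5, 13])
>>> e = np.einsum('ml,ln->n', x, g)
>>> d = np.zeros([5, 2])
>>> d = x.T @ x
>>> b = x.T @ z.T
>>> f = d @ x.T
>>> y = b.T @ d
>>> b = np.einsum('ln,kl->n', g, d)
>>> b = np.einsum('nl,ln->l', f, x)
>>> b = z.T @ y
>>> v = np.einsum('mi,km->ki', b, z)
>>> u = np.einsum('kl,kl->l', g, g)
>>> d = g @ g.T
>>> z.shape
(17, 2)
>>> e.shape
(13,)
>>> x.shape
(2, 23)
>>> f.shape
(23, 2)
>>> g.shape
(23, 13)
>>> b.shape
(2, 23)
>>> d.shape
(23, 23)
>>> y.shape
(17, 23)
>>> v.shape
(17, 23)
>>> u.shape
(13,)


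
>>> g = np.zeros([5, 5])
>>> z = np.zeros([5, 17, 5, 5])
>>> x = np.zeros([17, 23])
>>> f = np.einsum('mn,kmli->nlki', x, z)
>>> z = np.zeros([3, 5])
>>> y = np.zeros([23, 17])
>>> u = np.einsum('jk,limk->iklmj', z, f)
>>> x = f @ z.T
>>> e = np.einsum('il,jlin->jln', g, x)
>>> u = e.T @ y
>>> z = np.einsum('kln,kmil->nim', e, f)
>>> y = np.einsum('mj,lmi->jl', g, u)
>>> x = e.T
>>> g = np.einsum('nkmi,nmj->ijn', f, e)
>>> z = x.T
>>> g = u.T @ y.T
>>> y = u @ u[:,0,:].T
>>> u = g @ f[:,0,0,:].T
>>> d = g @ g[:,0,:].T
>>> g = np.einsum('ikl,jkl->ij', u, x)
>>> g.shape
(17, 3)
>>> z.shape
(23, 5, 3)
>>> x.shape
(3, 5, 23)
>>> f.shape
(23, 5, 5, 5)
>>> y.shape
(3, 5, 3)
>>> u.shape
(17, 5, 23)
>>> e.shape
(23, 5, 3)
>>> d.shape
(17, 5, 17)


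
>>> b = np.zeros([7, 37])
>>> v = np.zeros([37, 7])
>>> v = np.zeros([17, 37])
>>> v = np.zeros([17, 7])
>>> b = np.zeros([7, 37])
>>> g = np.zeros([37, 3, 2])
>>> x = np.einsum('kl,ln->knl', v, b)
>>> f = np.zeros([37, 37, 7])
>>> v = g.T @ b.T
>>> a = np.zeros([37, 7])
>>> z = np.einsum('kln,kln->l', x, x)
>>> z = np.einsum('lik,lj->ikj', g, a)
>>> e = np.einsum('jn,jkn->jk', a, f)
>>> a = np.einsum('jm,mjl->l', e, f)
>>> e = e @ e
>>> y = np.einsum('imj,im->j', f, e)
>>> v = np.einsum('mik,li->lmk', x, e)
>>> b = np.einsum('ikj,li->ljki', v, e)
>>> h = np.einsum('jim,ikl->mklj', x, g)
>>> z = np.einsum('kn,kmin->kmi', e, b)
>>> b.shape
(37, 7, 17, 37)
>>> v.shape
(37, 17, 7)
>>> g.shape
(37, 3, 2)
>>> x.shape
(17, 37, 7)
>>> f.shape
(37, 37, 7)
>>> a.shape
(7,)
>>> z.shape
(37, 7, 17)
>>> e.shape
(37, 37)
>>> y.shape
(7,)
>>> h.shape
(7, 3, 2, 17)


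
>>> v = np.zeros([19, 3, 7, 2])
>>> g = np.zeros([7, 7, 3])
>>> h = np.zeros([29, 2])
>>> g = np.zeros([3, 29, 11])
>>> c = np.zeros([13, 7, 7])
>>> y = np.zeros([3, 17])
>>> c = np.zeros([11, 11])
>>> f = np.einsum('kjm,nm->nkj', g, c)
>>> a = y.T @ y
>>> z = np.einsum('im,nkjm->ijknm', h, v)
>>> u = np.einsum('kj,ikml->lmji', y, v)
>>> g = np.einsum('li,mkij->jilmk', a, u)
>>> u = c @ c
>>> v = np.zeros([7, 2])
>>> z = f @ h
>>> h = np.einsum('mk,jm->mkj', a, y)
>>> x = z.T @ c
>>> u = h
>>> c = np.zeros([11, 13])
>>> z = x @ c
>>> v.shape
(7, 2)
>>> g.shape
(19, 17, 17, 2, 7)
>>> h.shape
(17, 17, 3)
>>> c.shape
(11, 13)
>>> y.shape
(3, 17)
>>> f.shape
(11, 3, 29)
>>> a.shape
(17, 17)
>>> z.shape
(2, 3, 13)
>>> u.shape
(17, 17, 3)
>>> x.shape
(2, 3, 11)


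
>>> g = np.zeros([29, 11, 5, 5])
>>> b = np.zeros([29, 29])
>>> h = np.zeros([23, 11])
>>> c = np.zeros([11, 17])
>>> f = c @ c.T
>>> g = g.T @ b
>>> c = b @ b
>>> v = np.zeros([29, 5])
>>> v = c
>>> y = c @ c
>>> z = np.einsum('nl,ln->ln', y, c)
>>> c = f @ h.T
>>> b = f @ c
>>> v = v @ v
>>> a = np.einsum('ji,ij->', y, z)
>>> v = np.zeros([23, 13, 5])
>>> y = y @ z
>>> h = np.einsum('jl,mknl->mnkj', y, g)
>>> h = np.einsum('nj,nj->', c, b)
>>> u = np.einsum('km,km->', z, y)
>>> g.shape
(5, 5, 11, 29)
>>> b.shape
(11, 23)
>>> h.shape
()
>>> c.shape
(11, 23)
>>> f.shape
(11, 11)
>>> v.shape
(23, 13, 5)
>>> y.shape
(29, 29)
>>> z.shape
(29, 29)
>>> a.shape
()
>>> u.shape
()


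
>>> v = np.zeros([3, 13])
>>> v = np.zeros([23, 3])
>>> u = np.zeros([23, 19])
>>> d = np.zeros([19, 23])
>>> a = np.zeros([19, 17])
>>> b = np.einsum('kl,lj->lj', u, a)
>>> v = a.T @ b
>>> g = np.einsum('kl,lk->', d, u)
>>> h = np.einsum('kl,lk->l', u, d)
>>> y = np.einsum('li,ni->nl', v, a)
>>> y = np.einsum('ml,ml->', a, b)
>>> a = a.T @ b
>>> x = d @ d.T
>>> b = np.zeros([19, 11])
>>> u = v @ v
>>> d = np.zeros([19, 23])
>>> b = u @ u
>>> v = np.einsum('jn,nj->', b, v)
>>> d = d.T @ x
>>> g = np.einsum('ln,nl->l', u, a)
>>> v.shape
()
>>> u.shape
(17, 17)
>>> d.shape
(23, 19)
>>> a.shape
(17, 17)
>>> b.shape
(17, 17)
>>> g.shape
(17,)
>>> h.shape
(19,)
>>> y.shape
()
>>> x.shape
(19, 19)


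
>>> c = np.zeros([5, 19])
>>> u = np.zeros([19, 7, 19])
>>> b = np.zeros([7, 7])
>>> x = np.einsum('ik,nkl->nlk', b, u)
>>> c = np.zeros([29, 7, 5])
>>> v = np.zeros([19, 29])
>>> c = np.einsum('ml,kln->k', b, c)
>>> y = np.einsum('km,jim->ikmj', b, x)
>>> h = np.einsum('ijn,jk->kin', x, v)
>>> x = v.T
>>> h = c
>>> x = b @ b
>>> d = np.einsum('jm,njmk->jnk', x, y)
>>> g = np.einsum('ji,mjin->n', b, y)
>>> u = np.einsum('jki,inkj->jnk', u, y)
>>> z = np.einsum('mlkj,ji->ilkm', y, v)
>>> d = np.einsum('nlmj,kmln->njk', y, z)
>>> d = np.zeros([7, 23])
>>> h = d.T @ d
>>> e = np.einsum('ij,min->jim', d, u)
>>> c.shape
(29,)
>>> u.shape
(19, 7, 7)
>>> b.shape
(7, 7)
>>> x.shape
(7, 7)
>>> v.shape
(19, 29)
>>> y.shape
(19, 7, 7, 19)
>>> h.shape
(23, 23)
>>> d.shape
(7, 23)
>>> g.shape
(19,)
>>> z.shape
(29, 7, 7, 19)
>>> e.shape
(23, 7, 19)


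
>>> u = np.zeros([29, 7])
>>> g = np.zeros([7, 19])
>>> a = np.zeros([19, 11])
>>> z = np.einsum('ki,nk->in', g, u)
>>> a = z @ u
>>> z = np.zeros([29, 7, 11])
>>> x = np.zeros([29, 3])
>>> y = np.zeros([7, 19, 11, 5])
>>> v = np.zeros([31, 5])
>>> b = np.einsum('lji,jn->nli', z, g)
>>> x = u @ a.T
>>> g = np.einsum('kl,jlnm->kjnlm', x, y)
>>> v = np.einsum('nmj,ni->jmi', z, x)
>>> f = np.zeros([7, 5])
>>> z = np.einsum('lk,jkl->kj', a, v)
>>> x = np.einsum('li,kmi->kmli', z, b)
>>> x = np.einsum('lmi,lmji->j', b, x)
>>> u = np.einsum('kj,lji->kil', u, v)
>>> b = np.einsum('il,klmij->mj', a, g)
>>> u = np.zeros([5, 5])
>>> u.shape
(5, 5)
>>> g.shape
(29, 7, 11, 19, 5)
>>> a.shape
(19, 7)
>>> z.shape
(7, 11)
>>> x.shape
(7,)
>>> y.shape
(7, 19, 11, 5)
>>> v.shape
(11, 7, 19)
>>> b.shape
(11, 5)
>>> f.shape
(7, 5)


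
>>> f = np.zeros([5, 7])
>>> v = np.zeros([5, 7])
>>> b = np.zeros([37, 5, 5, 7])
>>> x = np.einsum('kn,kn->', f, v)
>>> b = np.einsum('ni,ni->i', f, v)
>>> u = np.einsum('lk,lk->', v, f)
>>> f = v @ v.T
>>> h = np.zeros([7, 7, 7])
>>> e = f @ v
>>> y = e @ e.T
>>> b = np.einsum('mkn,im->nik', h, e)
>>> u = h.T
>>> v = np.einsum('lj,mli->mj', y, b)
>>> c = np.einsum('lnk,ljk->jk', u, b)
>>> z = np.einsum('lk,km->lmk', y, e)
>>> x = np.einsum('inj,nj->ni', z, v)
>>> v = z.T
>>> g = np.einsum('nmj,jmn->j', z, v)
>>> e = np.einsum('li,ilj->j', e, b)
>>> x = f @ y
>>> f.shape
(5, 5)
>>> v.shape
(5, 7, 5)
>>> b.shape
(7, 5, 7)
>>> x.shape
(5, 5)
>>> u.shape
(7, 7, 7)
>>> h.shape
(7, 7, 7)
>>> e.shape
(7,)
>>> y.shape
(5, 5)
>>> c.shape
(5, 7)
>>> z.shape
(5, 7, 5)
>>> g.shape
(5,)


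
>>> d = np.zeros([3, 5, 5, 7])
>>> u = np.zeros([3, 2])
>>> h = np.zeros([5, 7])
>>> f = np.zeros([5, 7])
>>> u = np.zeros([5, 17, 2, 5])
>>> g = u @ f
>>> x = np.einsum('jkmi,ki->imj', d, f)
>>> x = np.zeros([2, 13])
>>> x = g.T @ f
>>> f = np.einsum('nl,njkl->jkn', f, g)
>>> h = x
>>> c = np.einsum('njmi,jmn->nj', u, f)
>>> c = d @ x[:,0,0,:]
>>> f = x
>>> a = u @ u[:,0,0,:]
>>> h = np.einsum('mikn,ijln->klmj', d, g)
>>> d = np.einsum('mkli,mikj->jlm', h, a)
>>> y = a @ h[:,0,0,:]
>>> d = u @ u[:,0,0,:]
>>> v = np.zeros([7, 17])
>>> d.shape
(5, 17, 2, 5)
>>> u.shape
(5, 17, 2, 5)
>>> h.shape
(5, 2, 3, 17)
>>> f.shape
(7, 2, 17, 7)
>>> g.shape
(5, 17, 2, 7)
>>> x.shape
(7, 2, 17, 7)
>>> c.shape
(3, 5, 5, 7)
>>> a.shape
(5, 17, 2, 5)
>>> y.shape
(5, 17, 2, 17)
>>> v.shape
(7, 17)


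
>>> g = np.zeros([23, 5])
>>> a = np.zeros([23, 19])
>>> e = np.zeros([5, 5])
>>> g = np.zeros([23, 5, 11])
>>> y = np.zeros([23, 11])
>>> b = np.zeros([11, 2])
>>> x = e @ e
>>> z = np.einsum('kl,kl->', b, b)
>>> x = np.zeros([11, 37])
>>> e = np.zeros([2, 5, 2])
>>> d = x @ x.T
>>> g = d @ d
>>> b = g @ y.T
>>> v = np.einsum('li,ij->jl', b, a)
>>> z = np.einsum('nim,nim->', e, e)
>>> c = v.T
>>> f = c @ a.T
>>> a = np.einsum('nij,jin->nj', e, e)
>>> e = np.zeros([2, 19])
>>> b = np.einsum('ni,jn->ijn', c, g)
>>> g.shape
(11, 11)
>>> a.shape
(2, 2)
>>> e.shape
(2, 19)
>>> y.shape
(23, 11)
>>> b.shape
(19, 11, 11)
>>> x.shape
(11, 37)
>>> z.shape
()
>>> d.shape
(11, 11)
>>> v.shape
(19, 11)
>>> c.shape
(11, 19)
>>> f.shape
(11, 23)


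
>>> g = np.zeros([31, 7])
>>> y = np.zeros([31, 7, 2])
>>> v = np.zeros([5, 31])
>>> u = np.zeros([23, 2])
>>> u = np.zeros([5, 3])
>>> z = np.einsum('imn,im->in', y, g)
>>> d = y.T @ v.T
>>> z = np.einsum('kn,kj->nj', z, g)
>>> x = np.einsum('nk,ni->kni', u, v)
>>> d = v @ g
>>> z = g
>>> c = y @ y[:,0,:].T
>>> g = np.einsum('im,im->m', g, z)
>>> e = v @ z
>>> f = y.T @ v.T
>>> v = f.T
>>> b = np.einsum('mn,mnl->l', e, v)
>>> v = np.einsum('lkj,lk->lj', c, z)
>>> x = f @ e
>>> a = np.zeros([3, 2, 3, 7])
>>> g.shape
(7,)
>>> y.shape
(31, 7, 2)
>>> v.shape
(31, 31)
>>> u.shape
(5, 3)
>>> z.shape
(31, 7)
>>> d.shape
(5, 7)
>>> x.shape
(2, 7, 7)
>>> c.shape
(31, 7, 31)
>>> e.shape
(5, 7)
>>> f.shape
(2, 7, 5)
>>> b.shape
(2,)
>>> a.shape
(3, 2, 3, 7)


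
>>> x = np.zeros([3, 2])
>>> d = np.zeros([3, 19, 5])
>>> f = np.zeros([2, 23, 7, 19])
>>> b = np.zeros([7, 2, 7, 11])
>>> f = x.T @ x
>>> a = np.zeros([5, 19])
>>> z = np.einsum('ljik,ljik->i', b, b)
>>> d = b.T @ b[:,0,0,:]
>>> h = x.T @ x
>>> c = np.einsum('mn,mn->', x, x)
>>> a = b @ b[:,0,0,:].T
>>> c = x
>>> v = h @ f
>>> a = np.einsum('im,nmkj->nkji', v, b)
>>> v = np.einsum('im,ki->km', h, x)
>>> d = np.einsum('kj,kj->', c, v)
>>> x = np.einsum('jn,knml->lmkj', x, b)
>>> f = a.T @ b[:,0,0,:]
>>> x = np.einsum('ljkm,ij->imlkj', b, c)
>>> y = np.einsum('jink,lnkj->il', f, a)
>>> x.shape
(3, 11, 7, 7, 2)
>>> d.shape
()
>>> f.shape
(2, 11, 7, 11)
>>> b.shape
(7, 2, 7, 11)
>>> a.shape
(7, 7, 11, 2)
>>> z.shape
(7,)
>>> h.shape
(2, 2)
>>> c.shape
(3, 2)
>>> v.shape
(3, 2)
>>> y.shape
(11, 7)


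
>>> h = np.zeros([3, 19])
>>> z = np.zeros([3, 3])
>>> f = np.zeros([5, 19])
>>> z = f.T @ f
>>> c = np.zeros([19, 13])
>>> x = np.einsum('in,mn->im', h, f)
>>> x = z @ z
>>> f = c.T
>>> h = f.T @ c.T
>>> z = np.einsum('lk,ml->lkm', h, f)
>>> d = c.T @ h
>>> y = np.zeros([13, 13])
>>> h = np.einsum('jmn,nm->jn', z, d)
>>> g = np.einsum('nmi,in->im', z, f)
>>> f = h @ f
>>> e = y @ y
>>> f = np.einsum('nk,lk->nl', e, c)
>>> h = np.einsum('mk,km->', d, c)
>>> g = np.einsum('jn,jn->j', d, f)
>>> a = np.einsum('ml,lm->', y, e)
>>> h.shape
()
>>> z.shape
(19, 19, 13)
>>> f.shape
(13, 19)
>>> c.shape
(19, 13)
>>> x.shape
(19, 19)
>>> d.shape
(13, 19)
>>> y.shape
(13, 13)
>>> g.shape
(13,)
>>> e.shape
(13, 13)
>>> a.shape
()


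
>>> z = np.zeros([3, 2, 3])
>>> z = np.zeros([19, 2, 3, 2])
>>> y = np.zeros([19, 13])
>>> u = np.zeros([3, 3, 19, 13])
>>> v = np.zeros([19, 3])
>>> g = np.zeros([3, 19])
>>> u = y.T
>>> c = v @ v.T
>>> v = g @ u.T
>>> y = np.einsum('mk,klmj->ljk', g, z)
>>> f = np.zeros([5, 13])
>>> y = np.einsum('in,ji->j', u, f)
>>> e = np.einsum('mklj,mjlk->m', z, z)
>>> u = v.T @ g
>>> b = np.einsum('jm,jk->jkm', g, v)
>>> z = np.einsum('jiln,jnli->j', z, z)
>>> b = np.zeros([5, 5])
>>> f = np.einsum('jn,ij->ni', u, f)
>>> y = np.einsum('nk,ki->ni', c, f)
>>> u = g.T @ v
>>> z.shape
(19,)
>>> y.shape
(19, 5)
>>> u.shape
(19, 13)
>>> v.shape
(3, 13)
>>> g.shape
(3, 19)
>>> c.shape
(19, 19)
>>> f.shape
(19, 5)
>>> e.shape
(19,)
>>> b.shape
(5, 5)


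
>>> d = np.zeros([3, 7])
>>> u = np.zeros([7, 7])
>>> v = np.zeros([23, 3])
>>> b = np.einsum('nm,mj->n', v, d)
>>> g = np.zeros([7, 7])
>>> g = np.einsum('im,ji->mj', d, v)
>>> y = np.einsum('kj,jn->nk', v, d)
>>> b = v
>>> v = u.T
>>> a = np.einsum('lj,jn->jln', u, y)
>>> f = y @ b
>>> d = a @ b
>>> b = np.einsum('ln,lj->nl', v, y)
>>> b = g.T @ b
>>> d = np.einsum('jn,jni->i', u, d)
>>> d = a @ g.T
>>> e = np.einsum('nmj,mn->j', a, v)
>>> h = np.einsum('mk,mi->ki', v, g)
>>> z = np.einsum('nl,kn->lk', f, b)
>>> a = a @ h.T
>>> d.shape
(7, 7, 7)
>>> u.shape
(7, 7)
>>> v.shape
(7, 7)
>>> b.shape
(23, 7)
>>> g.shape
(7, 23)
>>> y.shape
(7, 23)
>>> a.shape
(7, 7, 7)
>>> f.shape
(7, 3)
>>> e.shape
(23,)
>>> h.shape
(7, 23)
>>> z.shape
(3, 23)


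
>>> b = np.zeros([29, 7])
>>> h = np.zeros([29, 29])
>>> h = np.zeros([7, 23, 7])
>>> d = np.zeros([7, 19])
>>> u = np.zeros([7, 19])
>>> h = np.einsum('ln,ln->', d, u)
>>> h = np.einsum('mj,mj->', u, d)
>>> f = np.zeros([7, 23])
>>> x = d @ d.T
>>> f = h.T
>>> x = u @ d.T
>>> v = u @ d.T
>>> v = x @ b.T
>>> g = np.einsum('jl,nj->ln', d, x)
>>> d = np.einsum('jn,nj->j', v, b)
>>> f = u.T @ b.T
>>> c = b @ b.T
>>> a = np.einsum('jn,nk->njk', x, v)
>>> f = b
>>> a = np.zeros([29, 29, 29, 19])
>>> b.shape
(29, 7)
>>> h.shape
()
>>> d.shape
(7,)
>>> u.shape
(7, 19)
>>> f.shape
(29, 7)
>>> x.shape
(7, 7)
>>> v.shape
(7, 29)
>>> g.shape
(19, 7)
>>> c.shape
(29, 29)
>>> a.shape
(29, 29, 29, 19)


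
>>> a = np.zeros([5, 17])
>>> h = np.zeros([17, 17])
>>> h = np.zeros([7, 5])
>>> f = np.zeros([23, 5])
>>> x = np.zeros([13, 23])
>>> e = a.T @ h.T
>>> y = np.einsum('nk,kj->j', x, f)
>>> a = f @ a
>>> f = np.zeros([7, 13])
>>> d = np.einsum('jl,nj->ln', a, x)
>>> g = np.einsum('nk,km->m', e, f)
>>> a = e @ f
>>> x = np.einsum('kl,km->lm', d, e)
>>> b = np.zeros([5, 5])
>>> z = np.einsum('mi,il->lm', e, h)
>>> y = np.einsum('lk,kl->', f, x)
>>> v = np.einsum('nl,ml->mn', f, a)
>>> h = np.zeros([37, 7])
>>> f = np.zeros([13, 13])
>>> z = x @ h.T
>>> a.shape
(17, 13)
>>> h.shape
(37, 7)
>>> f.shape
(13, 13)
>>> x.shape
(13, 7)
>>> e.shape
(17, 7)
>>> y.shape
()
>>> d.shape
(17, 13)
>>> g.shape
(13,)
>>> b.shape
(5, 5)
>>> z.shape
(13, 37)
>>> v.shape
(17, 7)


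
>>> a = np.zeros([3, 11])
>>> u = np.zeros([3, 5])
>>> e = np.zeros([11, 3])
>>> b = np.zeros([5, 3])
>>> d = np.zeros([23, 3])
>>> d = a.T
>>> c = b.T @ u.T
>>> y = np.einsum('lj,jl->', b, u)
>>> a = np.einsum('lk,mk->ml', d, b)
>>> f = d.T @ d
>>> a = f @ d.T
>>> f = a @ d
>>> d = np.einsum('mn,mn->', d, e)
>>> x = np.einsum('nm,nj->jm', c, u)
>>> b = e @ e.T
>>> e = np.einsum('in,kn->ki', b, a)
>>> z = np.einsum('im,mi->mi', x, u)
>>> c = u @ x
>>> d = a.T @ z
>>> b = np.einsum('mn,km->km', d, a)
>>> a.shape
(3, 11)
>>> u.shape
(3, 5)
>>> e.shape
(3, 11)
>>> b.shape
(3, 11)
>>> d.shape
(11, 5)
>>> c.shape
(3, 3)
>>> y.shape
()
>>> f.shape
(3, 3)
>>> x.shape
(5, 3)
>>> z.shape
(3, 5)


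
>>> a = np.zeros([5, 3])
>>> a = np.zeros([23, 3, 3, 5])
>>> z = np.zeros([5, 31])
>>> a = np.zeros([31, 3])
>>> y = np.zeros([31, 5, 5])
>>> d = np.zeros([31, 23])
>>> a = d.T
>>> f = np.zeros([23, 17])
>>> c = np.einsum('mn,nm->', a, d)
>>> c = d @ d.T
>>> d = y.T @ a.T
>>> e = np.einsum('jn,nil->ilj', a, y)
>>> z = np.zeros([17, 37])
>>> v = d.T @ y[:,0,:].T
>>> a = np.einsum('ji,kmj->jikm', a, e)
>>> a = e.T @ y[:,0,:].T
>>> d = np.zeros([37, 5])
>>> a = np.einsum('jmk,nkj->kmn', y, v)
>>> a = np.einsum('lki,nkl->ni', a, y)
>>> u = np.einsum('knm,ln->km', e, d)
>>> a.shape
(31, 23)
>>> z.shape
(17, 37)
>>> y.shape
(31, 5, 5)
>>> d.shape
(37, 5)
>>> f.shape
(23, 17)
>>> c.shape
(31, 31)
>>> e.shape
(5, 5, 23)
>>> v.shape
(23, 5, 31)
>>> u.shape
(5, 23)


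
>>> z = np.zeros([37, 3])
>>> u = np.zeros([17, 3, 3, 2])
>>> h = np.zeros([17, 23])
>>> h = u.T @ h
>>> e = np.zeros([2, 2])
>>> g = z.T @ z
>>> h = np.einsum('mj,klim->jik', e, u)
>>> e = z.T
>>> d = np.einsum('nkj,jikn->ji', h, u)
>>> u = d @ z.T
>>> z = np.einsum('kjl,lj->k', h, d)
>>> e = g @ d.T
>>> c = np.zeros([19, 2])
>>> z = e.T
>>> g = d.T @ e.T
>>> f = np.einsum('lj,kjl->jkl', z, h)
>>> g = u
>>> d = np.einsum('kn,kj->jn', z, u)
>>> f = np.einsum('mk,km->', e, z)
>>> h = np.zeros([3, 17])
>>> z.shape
(17, 3)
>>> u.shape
(17, 37)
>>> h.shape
(3, 17)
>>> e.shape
(3, 17)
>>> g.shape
(17, 37)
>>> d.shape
(37, 3)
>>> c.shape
(19, 2)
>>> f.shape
()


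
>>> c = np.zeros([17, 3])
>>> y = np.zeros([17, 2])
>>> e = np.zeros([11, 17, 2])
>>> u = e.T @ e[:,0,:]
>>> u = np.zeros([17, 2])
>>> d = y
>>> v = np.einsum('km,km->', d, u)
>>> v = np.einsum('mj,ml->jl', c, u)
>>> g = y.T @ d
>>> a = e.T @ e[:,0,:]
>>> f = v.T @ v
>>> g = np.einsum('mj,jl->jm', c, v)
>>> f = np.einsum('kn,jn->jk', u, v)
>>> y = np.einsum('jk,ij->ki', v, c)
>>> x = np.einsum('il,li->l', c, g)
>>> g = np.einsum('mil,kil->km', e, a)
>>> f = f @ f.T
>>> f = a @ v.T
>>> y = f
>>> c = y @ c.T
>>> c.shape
(2, 17, 17)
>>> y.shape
(2, 17, 3)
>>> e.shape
(11, 17, 2)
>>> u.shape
(17, 2)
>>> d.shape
(17, 2)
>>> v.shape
(3, 2)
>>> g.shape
(2, 11)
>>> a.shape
(2, 17, 2)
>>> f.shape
(2, 17, 3)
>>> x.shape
(3,)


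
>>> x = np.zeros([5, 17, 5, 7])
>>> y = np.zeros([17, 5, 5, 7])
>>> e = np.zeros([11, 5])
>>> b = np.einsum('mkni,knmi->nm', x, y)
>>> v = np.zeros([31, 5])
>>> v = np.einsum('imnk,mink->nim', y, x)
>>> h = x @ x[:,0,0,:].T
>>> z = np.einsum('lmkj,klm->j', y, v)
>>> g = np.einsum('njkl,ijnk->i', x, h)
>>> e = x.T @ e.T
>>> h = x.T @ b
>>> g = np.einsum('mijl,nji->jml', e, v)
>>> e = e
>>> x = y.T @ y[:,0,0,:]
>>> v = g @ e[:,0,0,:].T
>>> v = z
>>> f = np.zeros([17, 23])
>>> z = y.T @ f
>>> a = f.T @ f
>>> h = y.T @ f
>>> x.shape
(7, 5, 5, 7)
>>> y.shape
(17, 5, 5, 7)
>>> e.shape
(7, 5, 17, 11)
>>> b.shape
(5, 5)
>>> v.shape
(7,)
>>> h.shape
(7, 5, 5, 23)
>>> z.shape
(7, 5, 5, 23)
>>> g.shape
(17, 7, 11)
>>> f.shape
(17, 23)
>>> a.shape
(23, 23)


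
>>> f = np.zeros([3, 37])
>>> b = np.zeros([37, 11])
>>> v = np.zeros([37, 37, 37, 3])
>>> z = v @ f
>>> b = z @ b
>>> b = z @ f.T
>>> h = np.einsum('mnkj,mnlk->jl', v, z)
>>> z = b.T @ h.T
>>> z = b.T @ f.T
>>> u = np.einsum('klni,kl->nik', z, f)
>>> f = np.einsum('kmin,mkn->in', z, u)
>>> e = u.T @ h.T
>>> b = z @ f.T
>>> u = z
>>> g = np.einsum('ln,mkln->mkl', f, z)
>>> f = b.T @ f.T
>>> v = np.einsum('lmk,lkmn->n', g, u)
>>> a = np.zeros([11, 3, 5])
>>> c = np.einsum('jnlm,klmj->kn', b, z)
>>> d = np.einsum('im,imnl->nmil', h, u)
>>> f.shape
(37, 37, 37, 37)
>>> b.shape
(3, 37, 37, 37)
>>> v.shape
(3,)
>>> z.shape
(3, 37, 37, 3)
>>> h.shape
(3, 37)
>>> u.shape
(3, 37, 37, 3)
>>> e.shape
(3, 3, 3)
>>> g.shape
(3, 37, 37)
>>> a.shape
(11, 3, 5)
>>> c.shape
(3, 37)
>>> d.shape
(37, 37, 3, 3)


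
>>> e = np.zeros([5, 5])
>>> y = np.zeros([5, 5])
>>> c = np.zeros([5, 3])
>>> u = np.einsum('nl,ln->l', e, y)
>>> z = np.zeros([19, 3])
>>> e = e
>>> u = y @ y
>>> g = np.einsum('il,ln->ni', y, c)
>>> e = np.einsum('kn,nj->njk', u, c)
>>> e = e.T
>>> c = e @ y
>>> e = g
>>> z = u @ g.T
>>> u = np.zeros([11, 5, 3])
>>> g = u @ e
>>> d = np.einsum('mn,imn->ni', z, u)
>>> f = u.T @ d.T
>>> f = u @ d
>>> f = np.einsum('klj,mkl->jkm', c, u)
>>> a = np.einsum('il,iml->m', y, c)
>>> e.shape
(3, 5)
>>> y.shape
(5, 5)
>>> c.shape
(5, 3, 5)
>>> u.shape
(11, 5, 3)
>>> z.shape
(5, 3)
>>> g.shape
(11, 5, 5)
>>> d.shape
(3, 11)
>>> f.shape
(5, 5, 11)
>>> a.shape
(3,)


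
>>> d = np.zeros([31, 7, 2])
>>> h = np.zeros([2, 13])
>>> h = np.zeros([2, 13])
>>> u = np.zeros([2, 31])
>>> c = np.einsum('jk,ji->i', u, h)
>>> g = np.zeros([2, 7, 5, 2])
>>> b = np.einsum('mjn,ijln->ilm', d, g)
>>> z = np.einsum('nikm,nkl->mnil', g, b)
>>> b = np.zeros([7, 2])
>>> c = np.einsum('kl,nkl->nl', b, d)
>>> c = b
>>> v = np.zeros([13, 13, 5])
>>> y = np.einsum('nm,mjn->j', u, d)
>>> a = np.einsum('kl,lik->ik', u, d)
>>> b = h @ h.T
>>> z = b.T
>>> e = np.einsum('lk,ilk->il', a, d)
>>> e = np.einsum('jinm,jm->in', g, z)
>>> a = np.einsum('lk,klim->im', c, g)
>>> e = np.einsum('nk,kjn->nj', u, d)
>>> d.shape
(31, 7, 2)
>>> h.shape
(2, 13)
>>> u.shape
(2, 31)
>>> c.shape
(7, 2)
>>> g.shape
(2, 7, 5, 2)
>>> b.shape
(2, 2)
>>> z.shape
(2, 2)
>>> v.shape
(13, 13, 5)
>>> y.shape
(7,)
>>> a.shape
(5, 2)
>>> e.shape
(2, 7)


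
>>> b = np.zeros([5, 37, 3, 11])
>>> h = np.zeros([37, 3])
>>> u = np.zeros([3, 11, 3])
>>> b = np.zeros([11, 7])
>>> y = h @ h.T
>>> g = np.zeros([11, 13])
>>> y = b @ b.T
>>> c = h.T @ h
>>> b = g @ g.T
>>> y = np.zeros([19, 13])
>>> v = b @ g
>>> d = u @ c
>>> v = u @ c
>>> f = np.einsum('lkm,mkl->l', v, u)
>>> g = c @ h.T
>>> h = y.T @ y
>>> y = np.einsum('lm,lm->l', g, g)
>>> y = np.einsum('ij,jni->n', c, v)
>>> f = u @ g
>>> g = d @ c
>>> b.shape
(11, 11)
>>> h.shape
(13, 13)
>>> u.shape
(3, 11, 3)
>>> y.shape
(11,)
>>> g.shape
(3, 11, 3)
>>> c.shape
(3, 3)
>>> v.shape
(3, 11, 3)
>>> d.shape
(3, 11, 3)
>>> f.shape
(3, 11, 37)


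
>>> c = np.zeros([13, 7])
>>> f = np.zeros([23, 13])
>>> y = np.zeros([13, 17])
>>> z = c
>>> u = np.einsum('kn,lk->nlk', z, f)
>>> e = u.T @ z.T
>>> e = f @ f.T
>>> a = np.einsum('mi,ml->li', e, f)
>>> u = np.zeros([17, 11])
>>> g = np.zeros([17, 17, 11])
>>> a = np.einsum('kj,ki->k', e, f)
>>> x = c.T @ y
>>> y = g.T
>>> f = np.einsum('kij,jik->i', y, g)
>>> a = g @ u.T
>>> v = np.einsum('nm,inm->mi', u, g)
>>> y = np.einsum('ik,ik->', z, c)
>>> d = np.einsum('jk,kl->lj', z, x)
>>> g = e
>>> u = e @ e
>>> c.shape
(13, 7)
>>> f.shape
(17,)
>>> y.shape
()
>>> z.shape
(13, 7)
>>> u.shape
(23, 23)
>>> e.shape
(23, 23)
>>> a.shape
(17, 17, 17)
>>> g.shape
(23, 23)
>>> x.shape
(7, 17)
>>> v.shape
(11, 17)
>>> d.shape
(17, 13)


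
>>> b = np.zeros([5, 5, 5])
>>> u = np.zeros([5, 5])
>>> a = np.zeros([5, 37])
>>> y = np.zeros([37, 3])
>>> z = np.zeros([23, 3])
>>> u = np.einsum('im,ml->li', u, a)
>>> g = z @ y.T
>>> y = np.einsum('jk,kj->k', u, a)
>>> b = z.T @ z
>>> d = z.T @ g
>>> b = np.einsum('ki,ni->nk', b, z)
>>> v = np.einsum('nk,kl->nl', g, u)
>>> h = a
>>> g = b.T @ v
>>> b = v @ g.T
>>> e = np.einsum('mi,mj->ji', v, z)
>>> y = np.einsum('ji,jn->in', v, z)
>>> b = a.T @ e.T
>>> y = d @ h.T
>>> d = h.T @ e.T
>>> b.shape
(37, 3)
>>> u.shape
(37, 5)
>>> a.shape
(5, 37)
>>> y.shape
(3, 5)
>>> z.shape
(23, 3)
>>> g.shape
(3, 5)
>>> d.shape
(37, 3)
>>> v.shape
(23, 5)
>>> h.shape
(5, 37)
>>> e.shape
(3, 5)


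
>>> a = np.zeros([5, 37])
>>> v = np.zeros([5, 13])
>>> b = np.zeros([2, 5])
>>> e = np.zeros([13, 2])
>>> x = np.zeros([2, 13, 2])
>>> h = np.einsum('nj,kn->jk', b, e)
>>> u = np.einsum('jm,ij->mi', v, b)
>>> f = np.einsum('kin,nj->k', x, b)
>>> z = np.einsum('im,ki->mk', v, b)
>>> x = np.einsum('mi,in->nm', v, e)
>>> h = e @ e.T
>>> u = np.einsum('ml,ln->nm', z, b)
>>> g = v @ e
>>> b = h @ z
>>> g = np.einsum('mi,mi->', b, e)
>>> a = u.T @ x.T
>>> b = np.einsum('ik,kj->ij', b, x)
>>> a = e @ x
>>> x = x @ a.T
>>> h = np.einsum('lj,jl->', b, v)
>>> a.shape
(13, 5)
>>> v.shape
(5, 13)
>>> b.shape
(13, 5)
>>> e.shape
(13, 2)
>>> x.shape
(2, 13)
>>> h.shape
()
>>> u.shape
(5, 13)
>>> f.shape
(2,)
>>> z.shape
(13, 2)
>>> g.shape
()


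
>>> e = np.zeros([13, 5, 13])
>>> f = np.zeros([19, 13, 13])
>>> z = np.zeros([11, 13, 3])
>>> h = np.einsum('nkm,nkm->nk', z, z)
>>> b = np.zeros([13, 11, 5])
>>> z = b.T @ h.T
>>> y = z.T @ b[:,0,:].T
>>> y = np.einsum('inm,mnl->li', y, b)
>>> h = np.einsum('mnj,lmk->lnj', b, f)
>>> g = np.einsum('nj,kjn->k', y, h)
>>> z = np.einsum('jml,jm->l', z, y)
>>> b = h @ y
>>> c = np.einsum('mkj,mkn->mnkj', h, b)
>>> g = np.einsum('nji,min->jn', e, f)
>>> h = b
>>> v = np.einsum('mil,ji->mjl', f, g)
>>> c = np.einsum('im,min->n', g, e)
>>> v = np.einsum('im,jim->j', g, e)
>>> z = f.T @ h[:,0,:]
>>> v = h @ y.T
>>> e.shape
(13, 5, 13)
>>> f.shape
(19, 13, 13)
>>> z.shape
(13, 13, 11)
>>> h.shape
(19, 11, 11)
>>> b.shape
(19, 11, 11)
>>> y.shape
(5, 11)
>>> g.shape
(5, 13)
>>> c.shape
(13,)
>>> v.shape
(19, 11, 5)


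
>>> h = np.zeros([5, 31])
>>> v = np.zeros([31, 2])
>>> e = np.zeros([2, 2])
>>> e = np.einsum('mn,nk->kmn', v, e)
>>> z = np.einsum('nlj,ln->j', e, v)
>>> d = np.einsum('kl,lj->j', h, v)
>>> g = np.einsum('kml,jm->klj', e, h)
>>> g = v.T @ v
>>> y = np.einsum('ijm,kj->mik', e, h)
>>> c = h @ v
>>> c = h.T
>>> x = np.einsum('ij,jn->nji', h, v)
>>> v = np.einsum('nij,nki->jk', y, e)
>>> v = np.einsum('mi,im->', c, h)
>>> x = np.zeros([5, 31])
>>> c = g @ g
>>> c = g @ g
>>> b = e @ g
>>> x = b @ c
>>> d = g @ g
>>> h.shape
(5, 31)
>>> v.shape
()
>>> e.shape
(2, 31, 2)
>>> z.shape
(2,)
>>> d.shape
(2, 2)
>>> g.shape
(2, 2)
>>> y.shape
(2, 2, 5)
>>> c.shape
(2, 2)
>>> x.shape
(2, 31, 2)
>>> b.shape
(2, 31, 2)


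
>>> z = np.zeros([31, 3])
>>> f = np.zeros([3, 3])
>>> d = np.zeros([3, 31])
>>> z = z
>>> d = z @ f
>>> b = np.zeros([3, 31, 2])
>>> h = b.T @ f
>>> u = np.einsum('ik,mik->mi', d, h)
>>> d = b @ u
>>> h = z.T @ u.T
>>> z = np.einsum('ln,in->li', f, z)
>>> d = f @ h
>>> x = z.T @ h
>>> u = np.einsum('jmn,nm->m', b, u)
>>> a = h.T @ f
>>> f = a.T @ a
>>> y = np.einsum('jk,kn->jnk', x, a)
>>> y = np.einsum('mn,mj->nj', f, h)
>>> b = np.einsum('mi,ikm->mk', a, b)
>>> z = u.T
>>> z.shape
(31,)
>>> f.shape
(3, 3)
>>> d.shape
(3, 2)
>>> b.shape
(2, 31)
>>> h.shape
(3, 2)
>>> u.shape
(31,)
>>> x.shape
(31, 2)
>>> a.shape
(2, 3)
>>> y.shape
(3, 2)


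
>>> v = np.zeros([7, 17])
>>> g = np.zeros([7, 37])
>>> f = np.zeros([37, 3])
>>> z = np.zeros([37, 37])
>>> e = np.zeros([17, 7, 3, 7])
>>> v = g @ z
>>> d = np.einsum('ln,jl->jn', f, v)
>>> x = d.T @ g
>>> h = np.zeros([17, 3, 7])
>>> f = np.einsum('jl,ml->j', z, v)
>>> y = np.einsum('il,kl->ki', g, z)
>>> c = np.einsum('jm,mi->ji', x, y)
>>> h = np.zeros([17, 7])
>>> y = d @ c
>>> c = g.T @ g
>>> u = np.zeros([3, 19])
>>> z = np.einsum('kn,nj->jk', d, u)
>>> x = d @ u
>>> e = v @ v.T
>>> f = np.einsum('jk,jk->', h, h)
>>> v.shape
(7, 37)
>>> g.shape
(7, 37)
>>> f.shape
()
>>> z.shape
(19, 7)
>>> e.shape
(7, 7)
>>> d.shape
(7, 3)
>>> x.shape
(7, 19)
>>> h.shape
(17, 7)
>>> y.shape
(7, 7)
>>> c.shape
(37, 37)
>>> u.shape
(3, 19)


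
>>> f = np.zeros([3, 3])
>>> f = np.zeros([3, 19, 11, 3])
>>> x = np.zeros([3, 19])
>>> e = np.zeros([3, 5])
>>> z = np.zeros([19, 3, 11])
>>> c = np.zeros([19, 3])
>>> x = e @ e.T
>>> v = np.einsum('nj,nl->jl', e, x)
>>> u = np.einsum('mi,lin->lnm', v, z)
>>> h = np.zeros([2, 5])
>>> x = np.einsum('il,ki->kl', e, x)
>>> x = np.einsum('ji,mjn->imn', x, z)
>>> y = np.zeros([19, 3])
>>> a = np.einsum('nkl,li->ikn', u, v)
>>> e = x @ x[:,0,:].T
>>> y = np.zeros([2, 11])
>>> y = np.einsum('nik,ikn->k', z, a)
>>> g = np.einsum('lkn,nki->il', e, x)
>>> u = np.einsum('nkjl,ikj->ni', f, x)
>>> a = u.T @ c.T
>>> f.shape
(3, 19, 11, 3)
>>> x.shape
(5, 19, 11)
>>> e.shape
(5, 19, 5)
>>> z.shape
(19, 3, 11)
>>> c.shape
(19, 3)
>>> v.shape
(5, 3)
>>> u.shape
(3, 5)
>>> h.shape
(2, 5)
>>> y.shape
(11,)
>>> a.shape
(5, 19)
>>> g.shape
(11, 5)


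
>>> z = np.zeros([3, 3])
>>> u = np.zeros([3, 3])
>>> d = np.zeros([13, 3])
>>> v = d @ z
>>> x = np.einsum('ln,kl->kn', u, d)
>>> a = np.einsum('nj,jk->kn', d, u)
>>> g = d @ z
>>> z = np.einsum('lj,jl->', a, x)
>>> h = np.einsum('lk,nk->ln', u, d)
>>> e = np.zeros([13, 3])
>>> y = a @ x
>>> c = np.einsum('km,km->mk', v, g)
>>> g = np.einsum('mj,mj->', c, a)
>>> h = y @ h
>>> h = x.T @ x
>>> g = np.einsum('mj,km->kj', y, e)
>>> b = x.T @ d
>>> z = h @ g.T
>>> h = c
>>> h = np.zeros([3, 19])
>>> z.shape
(3, 13)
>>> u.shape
(3, 3)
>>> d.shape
(13, 3)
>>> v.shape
(13, 3)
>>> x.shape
(13, 3)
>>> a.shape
(3, 13)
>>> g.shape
(13, 3)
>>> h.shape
(3, 19)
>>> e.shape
(13, 3)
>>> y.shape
(3, 3)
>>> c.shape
(3, 13)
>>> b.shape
(3, 3)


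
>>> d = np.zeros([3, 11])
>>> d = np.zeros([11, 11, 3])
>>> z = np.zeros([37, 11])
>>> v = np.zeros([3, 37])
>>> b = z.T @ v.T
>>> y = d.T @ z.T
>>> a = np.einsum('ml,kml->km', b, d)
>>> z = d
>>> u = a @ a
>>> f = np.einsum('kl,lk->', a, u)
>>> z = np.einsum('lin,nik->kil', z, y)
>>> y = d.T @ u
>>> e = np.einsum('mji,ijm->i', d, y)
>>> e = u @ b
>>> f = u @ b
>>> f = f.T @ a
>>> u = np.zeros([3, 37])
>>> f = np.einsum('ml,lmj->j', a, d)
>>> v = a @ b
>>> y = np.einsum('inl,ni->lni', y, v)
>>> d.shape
(11, 11, 3)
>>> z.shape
(37, 11, 11)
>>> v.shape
(11, 3)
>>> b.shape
(11, 3)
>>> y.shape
(11, 11, 3)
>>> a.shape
(11, 11)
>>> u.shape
(3, 37)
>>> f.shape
(3,)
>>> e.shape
(11, 3)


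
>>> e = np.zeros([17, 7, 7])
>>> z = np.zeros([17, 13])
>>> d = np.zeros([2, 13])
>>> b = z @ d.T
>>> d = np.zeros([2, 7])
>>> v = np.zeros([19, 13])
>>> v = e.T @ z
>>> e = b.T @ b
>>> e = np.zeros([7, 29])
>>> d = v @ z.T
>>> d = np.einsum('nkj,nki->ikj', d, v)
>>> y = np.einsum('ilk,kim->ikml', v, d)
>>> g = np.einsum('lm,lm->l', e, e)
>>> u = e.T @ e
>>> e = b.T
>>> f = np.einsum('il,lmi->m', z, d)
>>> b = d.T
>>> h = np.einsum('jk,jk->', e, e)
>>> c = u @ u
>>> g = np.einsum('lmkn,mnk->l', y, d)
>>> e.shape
(2, 17)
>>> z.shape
(17, 13)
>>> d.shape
(13, 7, 17)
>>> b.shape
(17, 7, 13)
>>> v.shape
(7, 7, 13)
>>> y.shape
(7, 13, 17, 7)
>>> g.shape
(7,)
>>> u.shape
(29, 29)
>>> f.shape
(7,)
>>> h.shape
()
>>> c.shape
(29, 29)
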